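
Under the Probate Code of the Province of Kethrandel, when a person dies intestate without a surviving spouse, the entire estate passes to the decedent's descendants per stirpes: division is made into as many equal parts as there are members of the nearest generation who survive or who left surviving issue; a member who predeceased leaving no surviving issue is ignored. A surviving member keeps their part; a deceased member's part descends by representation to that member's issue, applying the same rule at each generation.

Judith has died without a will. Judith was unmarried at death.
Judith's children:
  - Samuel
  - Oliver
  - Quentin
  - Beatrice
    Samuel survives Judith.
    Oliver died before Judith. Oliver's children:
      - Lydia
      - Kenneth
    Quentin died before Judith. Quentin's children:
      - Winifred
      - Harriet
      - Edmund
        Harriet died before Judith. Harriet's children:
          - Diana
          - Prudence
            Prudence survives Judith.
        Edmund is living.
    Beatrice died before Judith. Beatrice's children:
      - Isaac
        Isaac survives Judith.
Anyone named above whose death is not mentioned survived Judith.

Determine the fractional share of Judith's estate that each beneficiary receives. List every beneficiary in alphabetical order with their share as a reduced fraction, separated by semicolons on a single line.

Diana 1/24; Edmund 1/12; Isaac 1/4; Kenneth 1/8; Lydia 1/8; Prudence 1/24; Samuel 1/4; Winifred 1/12

There is no surviving spouse, so the entire estate passes to Judith's descendants per stirpes.
The estate is divided into 4 equal shares of 1/4 among Samuel, Oliver, Quentin, Beatrice.
Samuel is living and takes 1/4.
Oliver predeceased; the 1/4 allotted to Oliver's branch passes to Oliver's issue by representation.
The 1/4 is divided into 2 equal shares of 1/8 among Lydia, Kenneth.
Lydia is living and takes 1/8.
Kenneth is living and takes 1/8.
Quentin predeceased; the 1/4 allotted to Quentin's branch passes to Quentin's issue by representation.
The 1/4 is divided into 3 equal shares of 1/12 among Winifred, Harriet, Edmund.
Winifred is living and takes 1/12.
Harriet predeceased; the 1/12 allotted to Harriet's branch passes to Harriet's issue by representation.
The 1/12 is divided into 2 equal shares of 1/24 among Diana, Prudence.
Diana is living and takes 1/24.
Prudence is living and takes 1/24.
Edmund is living and takes 1/12.
Beatrice predeceased; the 1/4 allotted to Beatrice's branch passes to Beatrice's issue by representation.
Isaac is the sole taker at this level and receives the full 1/4.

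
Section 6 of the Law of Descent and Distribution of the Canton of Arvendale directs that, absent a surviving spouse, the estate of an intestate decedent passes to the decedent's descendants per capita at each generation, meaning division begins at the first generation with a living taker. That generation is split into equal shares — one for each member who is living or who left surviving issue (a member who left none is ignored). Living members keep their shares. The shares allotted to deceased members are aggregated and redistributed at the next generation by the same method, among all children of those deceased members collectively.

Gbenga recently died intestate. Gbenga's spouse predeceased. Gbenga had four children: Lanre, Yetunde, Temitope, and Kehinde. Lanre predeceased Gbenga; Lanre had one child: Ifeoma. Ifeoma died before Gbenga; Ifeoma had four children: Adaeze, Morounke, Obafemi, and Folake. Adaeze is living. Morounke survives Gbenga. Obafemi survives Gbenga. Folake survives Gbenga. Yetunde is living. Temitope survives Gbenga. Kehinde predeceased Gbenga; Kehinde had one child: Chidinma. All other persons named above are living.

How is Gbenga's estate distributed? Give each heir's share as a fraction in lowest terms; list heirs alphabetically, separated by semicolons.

There is no surviving spouse, so the entire estate passes to Gbenga's descendants per capita at each generation.
At generation 1 (Lanre, Yetunde, Temitope, Kehinde) there are 4 shares of (1)/4 = 1/4 each.
Living: Yetunde and Temitope — each takes 1/4.
Deceased: Lanre and Kehinde. Their combined 1/2 is pooled and carried to generation 2.
At generation 2 (Ifeoma, Chidinma) there are 2 shares of (1/2)/2 = 1/4 each.
Living: Chidinma — each takes 1/4.
Deceased: Ifeoma. That 1/4 share is carried to generation 3.
At generation 3 (Adaeze, Morounke, Obafemi, Folake) there are 4 shares of (1/4)/4 = 1/16 each.
Living: Adaeze, Morounke, Obafemi, and Folake — each takes 1/16.

Adaeze 1/16; Chidinma 1/4; Folake 1/16; Morounke 1/16; Obafemi 1/16; Temitope 1/4; Yetunde 1/4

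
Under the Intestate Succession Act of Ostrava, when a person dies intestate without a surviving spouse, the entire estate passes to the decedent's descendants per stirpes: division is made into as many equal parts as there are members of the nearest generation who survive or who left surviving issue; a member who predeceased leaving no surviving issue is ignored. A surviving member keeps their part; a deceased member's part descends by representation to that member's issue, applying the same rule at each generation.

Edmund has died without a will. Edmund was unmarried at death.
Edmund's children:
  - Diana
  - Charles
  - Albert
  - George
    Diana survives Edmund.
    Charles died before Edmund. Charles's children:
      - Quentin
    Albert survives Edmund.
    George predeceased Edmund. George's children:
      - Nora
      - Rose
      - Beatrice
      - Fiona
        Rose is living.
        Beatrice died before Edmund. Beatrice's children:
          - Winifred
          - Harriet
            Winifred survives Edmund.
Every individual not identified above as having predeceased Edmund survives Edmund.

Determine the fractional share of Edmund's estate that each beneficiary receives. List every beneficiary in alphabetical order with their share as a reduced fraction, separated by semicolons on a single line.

Albert 1/4; Diana 1/4; Fiona 1/16; Harriet 1/32; Nora 1/16; Quentin 1/4; Rose 1/16; Winifred 1/32

There is no surviving spouse, so the entire estate passes to Edmund's descendants per stirpes.
The estate is divided into 4 equal shares of 1/4 among Diana, Charles, Albert, George.
Diana is living and takes 1/4.
Charles predeceased; the 1/4 allotted to Charles's branch passes to Charles's issue by representation.
Quentin is the sole taker at this level and receives the full 1/4.
Albert is living and takes 1/4.
George predeceased; the 1/4 allotted to George's branch passes to George's issue by representation.
The 1/4 is divided into 4 equal shares of 1/16 among Nora, Rose, Beatrice, Fiona.
Nora is living and takes 1/16.
Rose is living and takes 1/16.
Beatrice predeceased; the 1/16 allotted to Beatrice's branch passes to Beatrice's issue by representation.
The 1/16 is divided into 2 equal shares of 1/32 among Winifred, Harriet.
Winifred is living and takes 1/32.
Harriet is living and takes 1/32.
Fiona is living and takes 1/16.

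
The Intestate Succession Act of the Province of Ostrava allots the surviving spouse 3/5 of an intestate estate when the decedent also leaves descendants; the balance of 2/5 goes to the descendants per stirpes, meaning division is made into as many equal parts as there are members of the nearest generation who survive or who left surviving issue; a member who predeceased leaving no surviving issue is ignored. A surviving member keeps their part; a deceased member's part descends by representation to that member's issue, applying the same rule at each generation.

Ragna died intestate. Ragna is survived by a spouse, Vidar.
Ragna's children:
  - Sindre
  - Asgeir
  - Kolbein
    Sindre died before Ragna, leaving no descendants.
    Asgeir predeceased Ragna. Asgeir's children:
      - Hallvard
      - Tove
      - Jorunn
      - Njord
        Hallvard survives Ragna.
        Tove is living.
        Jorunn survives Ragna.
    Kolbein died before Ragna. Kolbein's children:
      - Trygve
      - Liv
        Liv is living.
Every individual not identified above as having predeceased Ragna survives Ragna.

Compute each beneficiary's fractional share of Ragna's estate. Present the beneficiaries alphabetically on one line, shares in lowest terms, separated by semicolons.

Vidar, as surviving spouse, takes 3/5.
The remaining 2/5 passes to Ragna's descendants per stirpes.
Sindre left no surviving issue, so that branch lapses and is disregarded.
The 2/5 is divided into 2 equal shares of 1/5 among Asgeir, Kolbein.
Asgeir predeceased; the 1/5 allotted to Asgeir's branch passes to Asgeir's issue by representation.
The 1/5 is divided into 4 equal shares of 1/20 among Hallvard, Tove, Jorunn, Njord.
Hallvard is living and takes 1/20.
Tove is living and takes 1/20.
Jorunn is living and takes 1/20.
Njord is living and takes 1/20.
Kolbein predeceased; the 1/5 allotted to Kolbein's branch passes to Kolbein's issue by representation.
The 1/5 is divided into 2 equal shares of 1/10 among Trygve, Liv.
Trygve is living and takes 1/10.
Liv is living and takes 1/10.

Hallvard 1/20; Jorunn 1/20; Liv 1/10; Njord 1/20; Tove 1/20; Trygve 1/10; Vidar 3/5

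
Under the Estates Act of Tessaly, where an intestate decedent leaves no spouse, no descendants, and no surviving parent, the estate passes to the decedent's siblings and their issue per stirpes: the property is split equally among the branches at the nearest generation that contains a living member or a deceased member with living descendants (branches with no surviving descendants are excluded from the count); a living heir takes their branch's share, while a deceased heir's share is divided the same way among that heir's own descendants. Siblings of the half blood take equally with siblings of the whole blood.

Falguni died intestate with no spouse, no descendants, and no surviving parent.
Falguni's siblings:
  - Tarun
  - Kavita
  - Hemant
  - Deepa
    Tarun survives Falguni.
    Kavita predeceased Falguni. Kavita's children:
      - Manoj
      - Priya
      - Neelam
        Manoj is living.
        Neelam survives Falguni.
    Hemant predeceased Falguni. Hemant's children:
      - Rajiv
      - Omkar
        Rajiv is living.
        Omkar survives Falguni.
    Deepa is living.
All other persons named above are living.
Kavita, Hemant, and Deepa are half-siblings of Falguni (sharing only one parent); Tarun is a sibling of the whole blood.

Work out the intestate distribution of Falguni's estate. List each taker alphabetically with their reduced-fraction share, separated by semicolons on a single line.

Deepa 1/4; Manoj 1/12; Neelam 1/12; Omkar 1/8; Priya 1/12; Rajiv 1/8; Tarun 1/4

No spouse, descendants, or parent survives, so the estate passes to Falguni's siblings per stirpes.
Half-blood and whole-blood siblings take equally under the stated rule.
The estate is divided into 4 equal shares of 1/4 among Tarun, Kavita, Hemant, Deepa.
Tarun is living and takes 1/4.
Kavita predeceased; the 1/4 allotted to Kavita's branch passes to Kavita's issue by representation.
The 1/4 is divided into 3 equal shares of 1/12 among Manoj, Priya, Neelam.
Manoj is living and takes 1/12.
Priya is living and takes 1/12.
Neelam is living and takes 1/12.
Hemant predeceased; the 1/4 allotted to Hemant's branch passes to Hemant's issue by representation.
The 1/4 is divided into 2 equal shares of 1/8 among Rajiv, Omkar.
Rajiv is living and takes 1/8.
Omkar is living and takes 1/8.
Deepa is living and takes 1/4.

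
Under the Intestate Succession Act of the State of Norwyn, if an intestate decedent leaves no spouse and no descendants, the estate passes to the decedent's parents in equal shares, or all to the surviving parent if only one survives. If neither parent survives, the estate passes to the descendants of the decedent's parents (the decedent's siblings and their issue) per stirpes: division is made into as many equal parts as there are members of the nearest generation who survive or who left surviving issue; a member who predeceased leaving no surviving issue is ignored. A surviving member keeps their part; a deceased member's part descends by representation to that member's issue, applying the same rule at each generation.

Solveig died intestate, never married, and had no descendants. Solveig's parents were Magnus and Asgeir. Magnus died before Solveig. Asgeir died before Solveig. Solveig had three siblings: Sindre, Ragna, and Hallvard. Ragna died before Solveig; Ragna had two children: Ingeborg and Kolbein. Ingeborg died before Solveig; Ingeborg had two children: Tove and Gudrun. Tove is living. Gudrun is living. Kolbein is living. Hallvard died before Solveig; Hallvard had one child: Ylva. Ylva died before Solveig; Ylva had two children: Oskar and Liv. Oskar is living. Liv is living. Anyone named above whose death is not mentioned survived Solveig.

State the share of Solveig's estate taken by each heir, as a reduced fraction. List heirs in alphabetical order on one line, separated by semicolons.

Neither parent survives and there are no descendants, so the estate passes to Solveig's siblings and their issue per stirpes.
The estate is divided into 3 equal shares of 1/3 among Sindre, Ragna, Hallvard.
Sindre is living and takes 1/3.
Ragna predeceased; the 1/3 allotted to Ragna's branch passes to Ragna's issue by representation.
The 1/3 is divided into 2 equal shares of 1/6 among Ingeborg, Kolbein.
Ingeborg predeceased; the 1/6 allotted to Ingeborg's branch passes to Ingeborg's issue by representation.
The 1/6 is divided into 2 equal shares of 1/12 among Tove, Gudrun.
Tove is living and takes 1/12.
Gudrun is living and takes 1/12.
Kolbein is living and takes 1/6.
Hallvard predeceased; the 1/3 allotted to Hallvard's branch passes to Hallvard's issue by representation.
Ylva's line is the sole branch at this level, so the full 1/3 passes to Ylva's issue by representation.
The 1/3 is divided into 2 equal shares of 1/6 among Oskar, Liv.
Oskar is living and takes 1/6.
Liv is living and takes 1/6.

Gudrun 1/12; Kolbein 1/6; Liv 1/6; Oskar 1/6; Sindre 1/3; Tove 1/12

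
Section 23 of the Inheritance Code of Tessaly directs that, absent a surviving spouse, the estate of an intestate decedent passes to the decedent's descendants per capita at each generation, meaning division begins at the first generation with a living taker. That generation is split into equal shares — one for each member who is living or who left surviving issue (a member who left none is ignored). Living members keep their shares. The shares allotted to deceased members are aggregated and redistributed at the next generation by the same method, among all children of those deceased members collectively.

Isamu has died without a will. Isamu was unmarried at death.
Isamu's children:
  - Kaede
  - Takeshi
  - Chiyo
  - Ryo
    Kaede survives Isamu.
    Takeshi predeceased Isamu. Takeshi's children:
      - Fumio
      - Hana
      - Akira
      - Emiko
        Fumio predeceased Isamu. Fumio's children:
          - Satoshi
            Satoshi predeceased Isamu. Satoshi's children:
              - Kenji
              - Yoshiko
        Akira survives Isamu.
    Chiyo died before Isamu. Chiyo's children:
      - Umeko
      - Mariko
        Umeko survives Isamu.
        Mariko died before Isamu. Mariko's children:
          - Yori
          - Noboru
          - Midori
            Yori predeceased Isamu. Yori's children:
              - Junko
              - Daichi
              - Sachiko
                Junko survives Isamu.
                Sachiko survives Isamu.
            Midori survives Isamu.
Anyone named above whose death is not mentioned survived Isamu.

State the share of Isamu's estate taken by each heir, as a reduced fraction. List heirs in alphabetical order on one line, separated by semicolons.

There is no surviving spouse, so the entire estate passes to Isamu's descendants per capita at each generation.
At generation 1 (Kaede, Takeshi, Chiyo, Ryo) there are 4 shares of (1)/4 = 1/4 each.
Living: Kaede and Ryo — each takes 1/4.
Deceased: Takeshi and Chiyo. Their combined 1/2 is pooled and carried to generation 2.
At generation 2 (Fumio, Hana, Akira, Emiko, Umeko, Mariko) there are 6 shares of (1/2)/6 = 1/12 each.
Living: Hana, Akira, Emiko, and Umeko — each takes 1/12.
Deceased: Fumio and Mariko. Their combined 1/6 is pooled and carried to generation 3.
At generation 3 (Satoshi, Yori, Noboru, Midori) there are 4 shares of (1/6)/4 = 1/24 each.
Living: Noboru and Midori — each takes 1/24.
Deceased: Satoshi and Yori. Their combined 1/12 is pooled and carried to generation 4.
At generation 4 (Kenji, Yoshiko, Junko, Daichi, Sachiko) there are 5 shares of (1/12)/5 = 1/60 each.
Living: Kenji, Yoshiko, Junko, Daichi, and Sachiko — each takes 1/60.

Akira 1/12; Daichi 1/60; Emiko 1/12; Hana 1/12; Junko 1/60; Kaede 1/4; Kenji 1/60; Midori 1/24; Noboru 1/24; Ryo 1/4; Sachiko 1/60; Umeko 1/12; Yoshiko 1/60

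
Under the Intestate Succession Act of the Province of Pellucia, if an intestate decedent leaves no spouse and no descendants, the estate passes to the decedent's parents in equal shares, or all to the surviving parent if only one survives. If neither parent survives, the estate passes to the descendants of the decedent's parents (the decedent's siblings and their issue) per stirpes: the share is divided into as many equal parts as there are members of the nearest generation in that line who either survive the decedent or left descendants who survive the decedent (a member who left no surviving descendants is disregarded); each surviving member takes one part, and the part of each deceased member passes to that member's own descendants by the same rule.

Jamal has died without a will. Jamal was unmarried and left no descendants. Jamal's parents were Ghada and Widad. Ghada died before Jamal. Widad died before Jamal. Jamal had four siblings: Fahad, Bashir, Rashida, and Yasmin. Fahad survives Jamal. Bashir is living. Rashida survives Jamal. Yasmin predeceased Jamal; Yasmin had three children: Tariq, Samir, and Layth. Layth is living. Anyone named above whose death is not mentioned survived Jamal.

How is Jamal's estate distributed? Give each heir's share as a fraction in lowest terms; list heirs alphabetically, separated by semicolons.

Neither parent survives and there are no descendants, so the estate passes to Jamal's siblings and their issue per stirpes.
The estate is divided into 4 equal shares of 1/4 among Fahad, Bashir, Rashida, Yasmin.
Fahad is living and takes 1/4.
Bashir is living and takes 1/4.
Rashida is living and takes 1/4.
Yasmin predeceased; the 1/4 allotted to Yasmin's branch passes to Yasmin's issue by representation.
The 1/4 is divided into 3 equal shares of 1/12 among Tariq, Samir, Layth.
Tariq is living and takes 1/12.
Samir is living and takes 1/12.
Layth is living and takes 1/12.

Bashir 1/4; Fahad 1/4; Layth 1/12; Rashida 1/4; Samir 1/12; Tariq 1/12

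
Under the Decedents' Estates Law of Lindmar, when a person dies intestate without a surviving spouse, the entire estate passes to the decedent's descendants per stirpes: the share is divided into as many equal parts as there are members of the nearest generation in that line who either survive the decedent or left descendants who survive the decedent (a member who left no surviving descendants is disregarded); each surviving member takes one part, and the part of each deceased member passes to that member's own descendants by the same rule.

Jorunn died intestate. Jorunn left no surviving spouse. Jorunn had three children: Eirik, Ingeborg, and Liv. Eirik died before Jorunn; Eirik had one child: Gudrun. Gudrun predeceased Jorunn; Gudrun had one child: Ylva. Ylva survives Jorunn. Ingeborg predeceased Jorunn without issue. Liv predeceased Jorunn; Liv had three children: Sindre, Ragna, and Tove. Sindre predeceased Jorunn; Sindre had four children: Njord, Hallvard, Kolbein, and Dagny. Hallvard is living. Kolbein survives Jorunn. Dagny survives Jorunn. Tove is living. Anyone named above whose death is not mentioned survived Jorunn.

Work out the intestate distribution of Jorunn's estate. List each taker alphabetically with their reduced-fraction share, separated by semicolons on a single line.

Dagny 1/24; Hallvard 1/24; Kolbein 1/24; Njord 1/24; Ragna 1/6; Tove 1/6; Ylva 1/2

There is no surviving spouse, so the entire estate passes to Jorunn's descendants per stirpes.
Ingeborg left no surviving issue, so that branch lapses and is disregarded.
The estate is divided into 2 equal shares of 1/2 among Eirik, Liv.
Eirik predeceased; the 1/2 allotted to Eirik's branch passes to Eirik's issue by representation.
Gudrun's line is the sole branch at this level, so the full 1/2 passes to Gudrun's issue by representation.
Ylva is the sole taker at this level and receives the full 1/2.
Liv predeceased; the 1/2 allotted to Liv's branch passes to Liv's issue by representation.
The 1/2 is divided into 3 equal shares of 1/6 among Sindre, Ragna, Tove.
Sindre predeceased; the 1/6 allotted to Sindre's branch passes to Sindre's issue by representation.
The 1/6 is divided into 4 equal shares of 1/24 among Njord, Hallvard, Kolbein, Dagny.
Njord is living and takes 1/24.
Hallvard is living and takes 1/24.
Kolbein is living and takes 1/24.
Dagny is living and takes 1/24.
Ragna is living and takes 1/6.
Tove is living and takes 1/6.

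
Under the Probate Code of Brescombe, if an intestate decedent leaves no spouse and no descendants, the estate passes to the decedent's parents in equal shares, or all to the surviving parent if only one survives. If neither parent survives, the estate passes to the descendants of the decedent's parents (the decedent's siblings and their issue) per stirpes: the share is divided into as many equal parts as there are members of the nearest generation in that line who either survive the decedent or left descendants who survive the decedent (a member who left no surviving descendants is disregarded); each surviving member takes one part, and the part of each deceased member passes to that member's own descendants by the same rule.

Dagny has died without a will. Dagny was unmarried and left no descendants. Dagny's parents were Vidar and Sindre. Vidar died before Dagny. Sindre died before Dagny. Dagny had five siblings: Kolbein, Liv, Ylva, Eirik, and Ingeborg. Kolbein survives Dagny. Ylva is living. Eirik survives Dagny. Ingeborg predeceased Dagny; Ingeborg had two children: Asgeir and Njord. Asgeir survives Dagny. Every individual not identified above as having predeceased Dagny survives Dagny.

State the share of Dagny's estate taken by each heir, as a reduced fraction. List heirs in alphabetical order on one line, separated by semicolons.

Asgeir 1/10; Eirik 1/5; Kolbein 1/5; Liv 1/5; Njord 1/10; Ylva 1/5

Neither parent survives and there are no descendants, so the estate passes to Dagny's siblings and their issue per stirpes.
The estate is divided into 5 equal shares of 1/5 among Kolbein, Liv, Ylva, Eirik, Ingeborg.
Kolbein is living and takes 1/5.
Liv is living and takes 1/5.
Ylva is living and takes 1/5.
Eirik is living and takes 1/5.
Ingeborg predeceased; the 1/5 allotted to Ingeborg's branch passes to Ingeborg's issue by representation.
The 1/5 is divided into 2 equal shares of 1/10 among Asgeir, Njord.
Asgeir is living and takes 1/10.
Njord is living and takes 1/10.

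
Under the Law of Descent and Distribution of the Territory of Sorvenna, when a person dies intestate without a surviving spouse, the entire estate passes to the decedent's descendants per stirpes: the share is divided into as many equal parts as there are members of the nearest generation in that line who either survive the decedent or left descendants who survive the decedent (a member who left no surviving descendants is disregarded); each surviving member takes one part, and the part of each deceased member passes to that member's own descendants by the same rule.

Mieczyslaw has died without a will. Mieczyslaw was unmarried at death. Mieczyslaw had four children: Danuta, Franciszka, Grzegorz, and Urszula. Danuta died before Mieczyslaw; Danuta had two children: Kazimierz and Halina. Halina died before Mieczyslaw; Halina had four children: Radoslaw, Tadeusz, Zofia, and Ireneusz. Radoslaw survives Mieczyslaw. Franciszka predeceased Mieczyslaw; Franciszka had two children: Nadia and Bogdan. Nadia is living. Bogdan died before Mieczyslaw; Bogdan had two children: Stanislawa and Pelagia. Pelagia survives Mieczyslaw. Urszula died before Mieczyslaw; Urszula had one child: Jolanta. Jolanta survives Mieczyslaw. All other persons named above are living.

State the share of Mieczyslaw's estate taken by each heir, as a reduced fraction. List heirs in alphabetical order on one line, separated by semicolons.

Grzegorz 1/4; Ireneusz 1/32; Jolanta 1/4; Kazimierz 1/8; Nadia 1/8; Pelagia 1/16; Radoslaw 1/32; Stanislawa 1/16; Tadeusz 1/32; Zofia 1/32

There is no surviving spouse, so the entire estate passes to Mieczyslaw's descendants per stirpes.
The estate is divided into 4 equal shares of 1/4 among Danuta, Franciszka, Grzegorz, Urszula.
Danuta predeceased; the 1/4 allotted to Danuta's branch passes to Danuta's issue by representation.
The 1/4 is divided into 2 equal shares of 1/8 among Kazimierz, Halina.
Kazimierz is living and takes 1/8.
Halina predeceased; the 1/8 allotted to Halina's branch passes to Halina's issue by representation.
The 1/8 is divided into 4 equal shares of 1/32 among Radoslaw, Tadeusz, Zofia, Ireneusz.
Radoslaw is living and takes 1/32.
Tadeusz is living and takes 1/32.
Zofia is living and takes 1/32.
Ireneusz is living and takes 1/32.
Franciszka predeceased; the 1/4 allotted to Franciszka's branch passes to Franciszka's issue by representation.
The 1/4 is divided into 2 equal shares of 1/8 among Nadia, Bogdan.
Nadia is living and takes 1/8.
Bogdan predeceased; the 1/8 allotted to Bogdan's branch passes to Bogdan's issue by representation.
The 1/8 is divided into 2 equal shares of 1/16 among Stanislawa, Pelagia.
Stanislawa is living and takes 1/16.
Pelagia is living and takes 1/16.
Grzegorz is living and takes 1/4.
Urszula predeceased; the 1/4 allotted to Urszula's branch passes to Urszula's issue by representation.
Jolanta is the sole taker at this level and receives the full 1/4.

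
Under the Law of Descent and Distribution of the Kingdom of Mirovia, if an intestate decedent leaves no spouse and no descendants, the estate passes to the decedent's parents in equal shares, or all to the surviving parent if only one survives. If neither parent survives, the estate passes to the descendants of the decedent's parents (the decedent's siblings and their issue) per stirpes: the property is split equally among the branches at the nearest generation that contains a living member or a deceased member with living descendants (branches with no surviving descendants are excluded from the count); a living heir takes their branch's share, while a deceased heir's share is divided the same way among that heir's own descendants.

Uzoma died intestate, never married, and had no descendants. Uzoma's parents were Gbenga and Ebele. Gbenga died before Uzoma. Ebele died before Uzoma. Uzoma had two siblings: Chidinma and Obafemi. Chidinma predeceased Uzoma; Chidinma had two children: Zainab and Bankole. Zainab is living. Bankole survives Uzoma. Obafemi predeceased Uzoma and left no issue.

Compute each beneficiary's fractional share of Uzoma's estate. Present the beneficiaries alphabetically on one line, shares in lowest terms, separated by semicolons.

Neither parent survives and there are no descendants, so the estate passes to Uzoma's siblings and their issue per stirpes.
Obafemi left no surviving issue, so that branch lapses and is disregarded.
Chidinma's line is the sole branch at this level, so the full 1 passes to Chidinma's issue by representation.
The estate is divided into 2 equal shares of 1/2 among Zainab, Bankole.
Zainab is living and takes 1/2.
Bankole is living and takes 1/2.

Bankole 1/2; Zainab 1/2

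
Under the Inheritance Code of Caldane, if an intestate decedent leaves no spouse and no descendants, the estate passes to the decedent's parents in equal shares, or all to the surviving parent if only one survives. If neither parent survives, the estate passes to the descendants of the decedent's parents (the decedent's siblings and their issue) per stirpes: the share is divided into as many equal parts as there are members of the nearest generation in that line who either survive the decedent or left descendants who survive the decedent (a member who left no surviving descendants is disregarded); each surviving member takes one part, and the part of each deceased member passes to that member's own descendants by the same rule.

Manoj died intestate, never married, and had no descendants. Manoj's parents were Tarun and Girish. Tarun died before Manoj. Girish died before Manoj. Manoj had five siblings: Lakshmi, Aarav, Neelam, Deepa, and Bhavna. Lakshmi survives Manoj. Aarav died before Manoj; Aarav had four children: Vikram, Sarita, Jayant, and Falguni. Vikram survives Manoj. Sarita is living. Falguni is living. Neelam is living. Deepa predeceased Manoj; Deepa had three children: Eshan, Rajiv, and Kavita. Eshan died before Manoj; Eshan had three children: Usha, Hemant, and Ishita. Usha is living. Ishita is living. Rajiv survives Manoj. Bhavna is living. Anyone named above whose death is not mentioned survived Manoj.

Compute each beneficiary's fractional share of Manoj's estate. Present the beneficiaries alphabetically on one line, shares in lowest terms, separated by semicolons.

Bhavna 1/5; Falguni 1/20; Hemant 1/45; Ishita 1/45; Jayant 1/20; Kavita 1/15; Lakshmi 1/5; Neelam 1/5; Rajiv 1/15; Sarita 1/20; Usha 1/45; Vikram 1/20

Neither parent survives and there are no descendants, so the estate passes to Manoj's siblings and their issue per stirpes.
The estate is divided into 5 equal shares of 1/5 among Lakshmi, Aarav, Neelam, Deepa, Bhavna.
Lakshmi is living and takes 1/5.
Aarav predeceased; the 1/5 allotted to Aarav's branch passes to Aarav's issue by representation.
The 1/5 is divided into 4 equal shares of 1/20 among Vikram, Sarita, Jayant, Falguni.
Vikram is living and takes 1/20.
Sarita is living and takes 1/20.
Jayant is living and takes 1/20.
Falguni is living and takes 1/20.
Neelam is living and takes 1/5.
Deepa predeceased; the 1/5 allotted to Deepa's branch passes to Deepa's issue by representation.
The 1/5 is divided into 3 equal shares of 1/15 among Eshan, Rajiv, Kavita.
Eshan predeceased; the 1/15 allotted to Eshan's branch passes to Eshan's issue by representation.
The 1/15 is divided into 3 equal shares of 1/45 among Usha, Hemant, Ishita.
Usha is living and takes 1/45.
Hemant is living and takes 1/45.
Ishita is living and takes 1/45.
Rajiv is living and takes 1/15.
Kavita is living and takes 1/15.
Bhavna is living and takes 1/5.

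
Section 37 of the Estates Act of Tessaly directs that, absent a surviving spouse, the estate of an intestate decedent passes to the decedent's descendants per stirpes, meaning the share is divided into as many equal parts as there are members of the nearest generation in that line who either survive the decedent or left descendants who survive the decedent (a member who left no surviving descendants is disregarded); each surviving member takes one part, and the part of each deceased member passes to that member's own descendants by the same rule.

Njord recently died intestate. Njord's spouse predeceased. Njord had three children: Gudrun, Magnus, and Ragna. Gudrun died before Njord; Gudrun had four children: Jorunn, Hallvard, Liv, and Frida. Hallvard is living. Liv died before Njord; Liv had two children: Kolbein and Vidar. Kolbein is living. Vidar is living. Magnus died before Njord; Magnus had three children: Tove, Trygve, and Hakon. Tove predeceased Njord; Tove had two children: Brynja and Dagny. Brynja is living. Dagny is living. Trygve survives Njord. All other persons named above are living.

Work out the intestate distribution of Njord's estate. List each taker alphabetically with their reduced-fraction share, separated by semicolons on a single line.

Brynja 1/18; Dagny 1/18; Frida 1/12; Hakon 1/9; Hallvard 1/12; Jorunn 1/12; Kolbein 1/24; Ragna 1/3; Trygve 1/9; Vidar 1/24

There is no surviving spouse, so the entire estate passes to Njord's descendants per stirpes.
The estate is divided into 3 equal shares of 1/3 among Gudrun, Magnus, Ragna.
Gudrun predeceased; the 1/3 allotted to Gudrun's branch passes to Gudrun's issue by representation.
The 1/3 is divided into 4 equal shares of 1/12 among Jorunn, Hallvard, Liv, Frida.
Jorunn is living and takes 1/12.
Hallvard is living and takes 1/12.
Liv predeceased; the 1/12 allotted to Liv's branch passes to Liv's issue by representation.
The 1/12 is divided into 2 equal shares of 1/24 among Kolbein, Vidar.
Kolbein is living and takes 1/24.
Vidar is living and takes 1/24.
Frida is living and takes 1/12.
Magnus predeceased; the 1/3 allotted to Magnus's branch passes to Magnus's issue by representation.
The 1/3 is divided into 3 equal shares of 1/9 among Tove, Trygve, Hakon.
Tove predeceased; the 1/9 allotted to Tove's branch passes to Tove's issue by representation.
The 1/9 is divided into 2 equal shares of 1/18 among Brynja, Dagny.
Brynja is living and takes 1/18.
Dagny is living and takes 1/18.
Trygve is living and takes 1/9.
Hakon is living and takes 1/9.
Ragna is living and takes 1/3.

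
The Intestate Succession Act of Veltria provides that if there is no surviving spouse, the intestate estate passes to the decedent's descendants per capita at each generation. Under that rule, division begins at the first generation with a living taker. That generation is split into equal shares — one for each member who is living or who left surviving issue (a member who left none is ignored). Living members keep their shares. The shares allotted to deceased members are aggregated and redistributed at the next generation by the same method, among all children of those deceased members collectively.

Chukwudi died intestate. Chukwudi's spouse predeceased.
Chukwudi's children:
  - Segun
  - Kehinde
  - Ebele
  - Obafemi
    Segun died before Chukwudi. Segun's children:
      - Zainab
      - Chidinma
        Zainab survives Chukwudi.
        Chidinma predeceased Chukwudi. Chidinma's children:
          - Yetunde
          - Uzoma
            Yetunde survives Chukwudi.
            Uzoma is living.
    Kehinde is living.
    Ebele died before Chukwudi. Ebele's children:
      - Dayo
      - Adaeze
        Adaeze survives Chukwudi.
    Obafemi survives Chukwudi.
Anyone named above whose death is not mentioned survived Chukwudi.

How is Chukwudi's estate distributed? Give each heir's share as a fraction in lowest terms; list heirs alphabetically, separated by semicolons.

There is no surviving spouse, so the entire estate passes to Chukwudi's descendants per capita at each generation.
At generation 1 (Segun, Kehinde, Ebele, Obafemi) there are 4 shares of (1)/4 = 1/4 each.
Living: Kehinde and Obafemi — each takes 1/4.
Deceased: Segun and Ebele. Their combined 1/2 is pooled and carried to generation 2.
At generation 2 (Zainab, Chidinma, Dayo, Adaeze) there are 4 shares of (1/2)/4 = 1/8 each.
Living: Zainab, Dayo, and Adaeze — each takes 1/8.
Deceased: Chidinma. That 1/8 share is carried to generation 3.
At generation 3 (Yetunde, Uzoma) there are 2 shares of (1/8)/2 = 1/16 each.
Living: Yetunde and Uzoma — each takes 1/16.

Adaeze 1/8; Dayo 1/8; Kehinde 1/4; Obafemi 1/4; Uzoma 1/16; Yetunde 1/16; Zainab 1/8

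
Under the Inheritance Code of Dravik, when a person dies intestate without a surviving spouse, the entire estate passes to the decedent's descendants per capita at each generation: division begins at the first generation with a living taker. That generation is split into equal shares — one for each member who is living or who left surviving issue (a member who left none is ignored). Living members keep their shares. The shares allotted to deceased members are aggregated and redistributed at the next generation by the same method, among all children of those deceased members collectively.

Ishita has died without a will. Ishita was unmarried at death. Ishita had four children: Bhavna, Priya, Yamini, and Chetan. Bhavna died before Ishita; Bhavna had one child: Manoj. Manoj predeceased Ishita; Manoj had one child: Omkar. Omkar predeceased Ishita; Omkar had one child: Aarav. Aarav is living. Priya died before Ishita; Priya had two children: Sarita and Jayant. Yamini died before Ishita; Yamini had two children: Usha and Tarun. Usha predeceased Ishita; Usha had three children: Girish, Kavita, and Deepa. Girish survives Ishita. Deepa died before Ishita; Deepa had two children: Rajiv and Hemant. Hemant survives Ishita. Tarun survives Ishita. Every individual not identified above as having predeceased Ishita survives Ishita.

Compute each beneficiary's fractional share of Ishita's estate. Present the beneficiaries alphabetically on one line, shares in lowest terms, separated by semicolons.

There is no surviving spouse, so the entire estate passes to Ishita's descendants per capita at each generation.
At generation 1 (Bhavna, Priya, Yamini, Chetan) there are 4 shares of (1)/4 = 1/4 each.
Living: Chetan — each takes 1/4.
Deceased: Bhavna, Priya, and Yamini. Their combined 3/4 is pooled and carried to generation 2.
At generation 2 (Manoj, Sarita, Jayant, Usha, Tarun) there are 5 shares of (3/4)/5 = 3/20 each.
Living: Sarita, Jayant, and Tarun — each takes 3/20.
Deceased: Manoj and Usha. Their combined 3/10 is pooled and carried to generation 3.
At generation 3 (Omkar, Girish, Kavita, Deepa) there are 4 shares of (3/10)/4 = 3/40 each.
Living: Girish and Kavita — each takes 3/40.
Deceased: Omkar and Deepa. Their combined 3/20 is pooled and carried to generation 4.
At generation 4 (Aarav, Rajiv, Hemant) there are 3 shares of (3/20)/3 = 1/20 each.
Living: Aarav, Rajiv, and Hemant — each takes 1/20.

Aarav 1/20; Chetan 1/4; Girish 3/40; Hemant 1/20; Jayant 3/20; Kavita 3/40; Rajiv 1/20; Sarita 3/20; Tarun 3/20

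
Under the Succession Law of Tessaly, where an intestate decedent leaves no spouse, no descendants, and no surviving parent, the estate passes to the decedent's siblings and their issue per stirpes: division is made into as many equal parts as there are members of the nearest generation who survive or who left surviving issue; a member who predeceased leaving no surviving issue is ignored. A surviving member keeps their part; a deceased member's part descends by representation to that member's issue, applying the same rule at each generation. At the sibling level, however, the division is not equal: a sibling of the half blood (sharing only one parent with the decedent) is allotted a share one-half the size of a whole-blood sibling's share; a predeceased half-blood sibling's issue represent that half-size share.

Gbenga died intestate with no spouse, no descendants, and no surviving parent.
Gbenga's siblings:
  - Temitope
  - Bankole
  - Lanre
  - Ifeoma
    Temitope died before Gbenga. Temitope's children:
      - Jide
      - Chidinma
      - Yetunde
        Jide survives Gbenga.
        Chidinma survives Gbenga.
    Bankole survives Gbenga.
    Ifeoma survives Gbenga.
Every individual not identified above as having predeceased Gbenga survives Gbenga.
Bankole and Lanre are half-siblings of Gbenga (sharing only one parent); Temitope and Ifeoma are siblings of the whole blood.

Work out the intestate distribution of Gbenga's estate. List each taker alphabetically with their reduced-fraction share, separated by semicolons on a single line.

No spouse, descendants, or parent survives, so the estate passes to Gbenga's siblings per stirpes.
Half-blood siblings count for one-half the weight of whole-blood siblings at the initial division.
Dividing 1 in proportion to weights (total weight 3): Temitope (weight 1) → 1/3; Bankole (weight 1/2) → 1/6; Lanre (weight 1/2) → 1/6; Ifeoma (weight 1) → 1/3.
Temitope predeceased; the 1/3 allotted to Temitope's branch passes to Temitope's issue by representation.
The 1/3 is divided into 3 equal shares of 1/9 among Jide, Chidinma, Yetunde.
Jide is living and takes 1/9.
Chidinma is living and takes 1/9.
Yetunde is living and takes 1/9.
Bankole is living and takes 1/6.
Lanre is living and takes 1/6.
Ifeoma is living and takes 1/3.

Bankole 1/6; Chidinma 1/9; Ifeoma 1/3; Jide 1/9; Lanre 1/6; Yetunde 1/9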